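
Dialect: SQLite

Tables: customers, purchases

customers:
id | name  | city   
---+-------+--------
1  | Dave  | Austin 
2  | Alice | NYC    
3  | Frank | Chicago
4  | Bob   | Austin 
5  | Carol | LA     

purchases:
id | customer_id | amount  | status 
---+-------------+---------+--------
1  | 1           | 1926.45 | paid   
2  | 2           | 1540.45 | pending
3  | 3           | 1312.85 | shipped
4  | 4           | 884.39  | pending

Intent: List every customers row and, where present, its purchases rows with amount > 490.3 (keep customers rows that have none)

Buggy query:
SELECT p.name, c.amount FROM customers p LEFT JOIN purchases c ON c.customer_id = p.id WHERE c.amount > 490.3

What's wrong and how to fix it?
Bug: Filtering c.amount in WHERE discards the NULL rows produced by LEFT JOIN, turning it into an inner join

Fix: Put 'c.amount > 490.3' in the JOIN's ON clause instead of WHERE

Corrected query:
SELECT p.name, c.amount FROM customers p LEFT JOIN purchases c ON c.customer_id = p.id AND c.amount > 490.3

Result:
name  | amount 
------+--------
Dave  | 1926.45
Alice | 1540.45
Frank | 1312.85
Bob   | 884.39 
Carol | NULL   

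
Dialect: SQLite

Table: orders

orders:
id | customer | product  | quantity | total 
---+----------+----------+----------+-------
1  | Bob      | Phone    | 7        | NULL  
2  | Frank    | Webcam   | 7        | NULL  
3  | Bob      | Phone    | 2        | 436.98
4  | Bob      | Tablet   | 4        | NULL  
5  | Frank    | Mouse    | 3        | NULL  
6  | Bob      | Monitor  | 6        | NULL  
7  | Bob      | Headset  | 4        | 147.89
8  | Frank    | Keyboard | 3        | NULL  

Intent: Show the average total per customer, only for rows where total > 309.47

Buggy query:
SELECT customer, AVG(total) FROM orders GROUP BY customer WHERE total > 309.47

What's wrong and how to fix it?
Bug: WHERE cannot follow GROUP BY

Fix: Place WHERE between FROM and GROUP BY

Corrected query:
SELECT customer, AVG(total) FROM orders WHERE total > 309.47 GROUP BY customer

Result:
customer | AVG(total)
---------+-----------
Bob      | 436.98    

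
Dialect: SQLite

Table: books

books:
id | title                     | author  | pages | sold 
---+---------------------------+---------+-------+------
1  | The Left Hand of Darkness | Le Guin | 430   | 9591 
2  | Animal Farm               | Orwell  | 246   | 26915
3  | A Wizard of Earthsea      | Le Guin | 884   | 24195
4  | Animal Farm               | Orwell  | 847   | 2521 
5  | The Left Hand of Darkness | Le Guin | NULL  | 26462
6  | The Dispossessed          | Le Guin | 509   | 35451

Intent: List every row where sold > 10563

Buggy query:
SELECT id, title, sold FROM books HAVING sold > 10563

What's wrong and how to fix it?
Bug: HAVING filters the output of aggregation, but this query has no GROUP BY and no aggregate functions, so SQLite rejects it (HAVING clause on a non-aggregate query); the condition here is per row

Fix: Use WHERE for row-level filtering

Corrected query:
SELECT id, title, sold FROM books WHERE sold > 10563

Result:
id | title                     | sold 
---+---------------------------+------
2  | Animal Farm               | 26915
3  | A Wizard of Earthsea      | 24195
5  | The Left Hand of Darkness | 26462
6  | The Dispossessed          | 35451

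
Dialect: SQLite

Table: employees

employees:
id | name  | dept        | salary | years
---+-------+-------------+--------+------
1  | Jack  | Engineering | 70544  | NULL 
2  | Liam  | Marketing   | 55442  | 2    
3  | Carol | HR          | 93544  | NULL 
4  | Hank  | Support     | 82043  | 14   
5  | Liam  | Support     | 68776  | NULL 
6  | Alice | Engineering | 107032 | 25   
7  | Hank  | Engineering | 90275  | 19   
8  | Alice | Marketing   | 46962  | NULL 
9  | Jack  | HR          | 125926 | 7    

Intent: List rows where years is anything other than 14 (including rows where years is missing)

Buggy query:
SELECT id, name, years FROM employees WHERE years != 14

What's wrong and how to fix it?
Bug: Inequality against NULL is unknown, not true; rows with NULL are dropped

Fix: Add an explicit OR years IS NULL to include the missing-value rows

Corrected query:
SELECT id, name, years FROM employees WHERE years != 14 OR years IS NULL

Result:
id | name  | years
---+-------+------
1  | Jack  | NULL 
2  | Liam  | 2    
3  | Carol | NULL 
5  | Liam  | NULL 
6  | Alice | 25   
7  | Hank  | 19   
8  | Alice | NULL 
9  | Jack  | 7    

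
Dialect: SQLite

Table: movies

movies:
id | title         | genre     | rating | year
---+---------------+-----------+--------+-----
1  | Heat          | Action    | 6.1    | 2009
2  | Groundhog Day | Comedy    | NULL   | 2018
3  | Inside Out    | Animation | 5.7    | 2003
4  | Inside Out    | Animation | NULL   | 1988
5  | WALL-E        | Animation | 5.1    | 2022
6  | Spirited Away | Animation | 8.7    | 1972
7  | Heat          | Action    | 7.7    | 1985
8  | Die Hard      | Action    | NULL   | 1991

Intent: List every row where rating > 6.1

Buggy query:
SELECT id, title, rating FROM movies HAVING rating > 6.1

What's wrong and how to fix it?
Bug: HAVING filters the output of aggregation, but this query has no GROUP BY and no aggregate functions, so SQLite rejects it (HAVING clause on a non-aggregate query); the condition here is per row

Fix: Use WHERE for row-level filtering

Corrected query:
SELECT id, title, rating FROM movies WHERE rating > 6.1

Result:
id | title         | rating
---+---------------+-------
6  | Spirited Away | 8.7   
7  | Heat          | 7.7   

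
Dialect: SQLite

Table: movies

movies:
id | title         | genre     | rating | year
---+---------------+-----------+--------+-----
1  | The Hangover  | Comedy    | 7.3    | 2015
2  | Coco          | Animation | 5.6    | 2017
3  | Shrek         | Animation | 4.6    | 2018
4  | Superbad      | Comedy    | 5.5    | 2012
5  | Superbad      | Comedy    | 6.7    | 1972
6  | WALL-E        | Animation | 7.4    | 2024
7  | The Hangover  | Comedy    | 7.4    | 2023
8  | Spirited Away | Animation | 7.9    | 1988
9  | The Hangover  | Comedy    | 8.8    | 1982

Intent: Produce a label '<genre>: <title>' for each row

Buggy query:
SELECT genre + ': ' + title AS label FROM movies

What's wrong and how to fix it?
Bug: '+' is numeric addition; on text columns SQLite converts them to 0 instead of concatenating

Fix: Replace + with || to concatenate text

Corrected query:
SELECT genre || ': ' || title AS label FROM movies

Result:
label                   
------------------------
Comedy: The Hangover    
Animation: Coco         
Animation: Shrek        
Comedy: Superbad        
Comedy: Superbad        
Animation: WALL-E       
Comedy: The Hangover    
Animation: Spirited Away
Comedy: The Hangover    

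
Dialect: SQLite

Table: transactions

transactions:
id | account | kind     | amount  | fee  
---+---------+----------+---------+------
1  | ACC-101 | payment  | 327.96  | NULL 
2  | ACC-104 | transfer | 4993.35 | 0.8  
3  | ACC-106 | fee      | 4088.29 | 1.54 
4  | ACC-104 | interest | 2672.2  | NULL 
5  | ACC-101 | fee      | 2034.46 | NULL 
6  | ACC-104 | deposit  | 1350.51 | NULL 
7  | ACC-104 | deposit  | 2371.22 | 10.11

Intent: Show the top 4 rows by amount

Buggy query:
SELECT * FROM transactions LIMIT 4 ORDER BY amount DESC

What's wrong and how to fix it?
Bug: ORDER BY cannot follow LIMIT; LIMIT is the final clause

Fix: Swap the clauses: ORDER BY first, then LIMIT

Corrected query:
SELECT * FROM transactions ORDER BY amount DESC LIMIT 4

Result:
id | account | kind     | amount  | fee  
---+---------+----------+---------+------
2  | ACC-104 | transfer | 4993.35 | 0.8  
3  | ACC-106 | fee      | 4088.29 | 1.54 
4  | ACC-104 | interest | 2672.2  | NULL 
7  | ACC-104 | deposit  | 2371.22 | 10.11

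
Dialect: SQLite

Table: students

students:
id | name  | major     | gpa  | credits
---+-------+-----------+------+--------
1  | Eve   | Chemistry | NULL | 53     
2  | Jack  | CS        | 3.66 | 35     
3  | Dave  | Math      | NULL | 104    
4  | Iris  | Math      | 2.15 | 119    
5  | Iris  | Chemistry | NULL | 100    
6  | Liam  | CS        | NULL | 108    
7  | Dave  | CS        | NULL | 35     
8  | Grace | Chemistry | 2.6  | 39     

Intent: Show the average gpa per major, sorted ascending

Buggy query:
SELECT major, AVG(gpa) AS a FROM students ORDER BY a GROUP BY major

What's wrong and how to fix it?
Bug: GROUP BY must precede ORDER BY

Fix: Reorder: SELECT … FROM … GROUP BY … ORDER BY …

Corrected query:
SELECT major, AVG(gpa) AS a FROM students GROUP BY major ORDER BY a

Result:
major     | a   
----------+-----
Math      | 2.15
Chemistry | 2.6 
CS        | 3.66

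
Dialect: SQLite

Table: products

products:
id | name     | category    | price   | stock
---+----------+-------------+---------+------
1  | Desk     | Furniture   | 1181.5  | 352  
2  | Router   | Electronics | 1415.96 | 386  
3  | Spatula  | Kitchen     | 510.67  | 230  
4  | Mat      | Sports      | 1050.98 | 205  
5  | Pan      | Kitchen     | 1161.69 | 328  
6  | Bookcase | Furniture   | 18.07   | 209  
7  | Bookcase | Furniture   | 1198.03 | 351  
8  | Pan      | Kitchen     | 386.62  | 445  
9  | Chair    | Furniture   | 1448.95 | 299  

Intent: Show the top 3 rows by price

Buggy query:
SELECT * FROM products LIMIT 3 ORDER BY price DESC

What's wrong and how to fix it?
Bug: LIMIT must come after ORDER BY

Fix: Swap the clauses: ORDER BY first, then LIMIT

Corrected query:
SELECT * FROM products ORDER BY price DESC LIMIT 3

Result:
id | name     | category    | price   | stock
---+----------+-------------+---------+------
9  | Chair    | Furniture   | 1448.95 | 299  
2  | Router   | Electronics | 1415.96 | 386  
7  | Bookcase | Furniture   | 1198.03 | 351  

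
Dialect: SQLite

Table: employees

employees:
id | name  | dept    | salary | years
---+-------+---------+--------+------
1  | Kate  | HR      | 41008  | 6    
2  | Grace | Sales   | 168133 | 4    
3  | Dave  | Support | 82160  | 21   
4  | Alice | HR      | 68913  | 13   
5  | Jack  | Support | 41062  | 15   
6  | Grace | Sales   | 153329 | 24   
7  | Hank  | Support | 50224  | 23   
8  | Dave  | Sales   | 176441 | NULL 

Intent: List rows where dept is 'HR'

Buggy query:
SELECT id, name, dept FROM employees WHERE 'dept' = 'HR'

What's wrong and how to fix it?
Bug: Single quotes denote string literals in SQL; the column name is being compared as a constant string

Fix: Reference the column as dept without single quotes

Corrected query:
SELECT id, name, dept FROM employees WHERE dept = 'HR'

Result:
id | name  | dept
---+-------+-----
1  | Kate  | HR  
4  | Alice | HR  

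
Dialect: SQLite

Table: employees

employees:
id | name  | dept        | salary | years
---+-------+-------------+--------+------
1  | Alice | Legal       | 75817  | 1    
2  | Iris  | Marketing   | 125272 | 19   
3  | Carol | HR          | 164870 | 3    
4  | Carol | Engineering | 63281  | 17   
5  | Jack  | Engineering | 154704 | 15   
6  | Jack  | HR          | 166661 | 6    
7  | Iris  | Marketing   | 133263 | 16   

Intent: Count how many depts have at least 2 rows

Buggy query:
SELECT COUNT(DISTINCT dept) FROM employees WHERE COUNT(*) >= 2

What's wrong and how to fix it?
Bug: COUNT(*) cannot appear in WHERE; the per-group count doesn't exist yet

Fix: Use a subquery that GROUPs and filters with HAVING, then count its rows

Corrected query:
SELECT COUNT(*) FROM (SELECT dept FROM employees GROUP BY dept HAVING COUNT(*) >= 2)

Result:
COUNT(*)
--------
3       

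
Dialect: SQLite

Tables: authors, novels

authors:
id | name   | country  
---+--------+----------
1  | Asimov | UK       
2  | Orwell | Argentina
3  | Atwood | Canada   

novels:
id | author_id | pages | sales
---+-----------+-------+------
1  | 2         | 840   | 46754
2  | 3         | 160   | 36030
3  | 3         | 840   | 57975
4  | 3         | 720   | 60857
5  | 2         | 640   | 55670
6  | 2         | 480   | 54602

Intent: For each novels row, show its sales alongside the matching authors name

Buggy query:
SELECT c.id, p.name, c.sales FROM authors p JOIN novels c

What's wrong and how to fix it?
Bug: JOIN with no ON clause produces a cartesian product; every novels row pairs with every authors row

Fix: Specify the join condition linking the foreign key to the parent id

Corrected query:
SELECT c.id, p.name, c.sales FROM authors p JOIN novels c ON c.author_id = p.id

Result:
id | name   | sales
---+--------+------
1  | Orwell | 46754
2  | Atwood | 36030
3  | Atwood | 57975
4  | Atwood | 60857
5  | Orwell | 55670
6  | Orwell | 54602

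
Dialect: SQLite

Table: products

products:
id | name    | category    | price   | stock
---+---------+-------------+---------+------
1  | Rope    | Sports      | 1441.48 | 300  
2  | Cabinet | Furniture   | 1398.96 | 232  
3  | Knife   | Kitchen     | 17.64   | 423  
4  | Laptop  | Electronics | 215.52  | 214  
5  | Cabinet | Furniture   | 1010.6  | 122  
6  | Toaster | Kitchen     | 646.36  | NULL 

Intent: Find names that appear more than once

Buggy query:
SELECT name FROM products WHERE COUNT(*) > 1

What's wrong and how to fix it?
Bug: WHERE can't reference COUNT(*); aggregates are computed after WHERE

Fix: Group first, then use HAVING for the count condition

Corrected query:
SELECT name FROM products GROUP BY name HAVING COUNT(*) > 1

Result:
name   
-------
Cabinet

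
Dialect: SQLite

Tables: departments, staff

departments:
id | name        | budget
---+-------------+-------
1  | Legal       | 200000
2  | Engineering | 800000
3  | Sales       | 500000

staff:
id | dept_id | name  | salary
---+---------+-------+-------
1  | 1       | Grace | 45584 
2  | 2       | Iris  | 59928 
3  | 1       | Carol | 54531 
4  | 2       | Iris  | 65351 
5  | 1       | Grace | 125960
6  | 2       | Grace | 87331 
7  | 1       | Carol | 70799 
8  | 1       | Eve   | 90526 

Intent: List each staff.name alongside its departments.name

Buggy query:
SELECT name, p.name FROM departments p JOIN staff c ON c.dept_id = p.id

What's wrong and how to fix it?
Bug: Both tables have a 'name' column; the unqualified reference is ambiguous

Fix: Prefix ambiguous columns with the table alias

Corrected query:
SELECT c.name, p.name FROM departments p JOIN staff c ON c.dept_id = p.id

Result:
name  | name       
------+------------
Grace | Legal      
Iris  | Engineering
Carol | Legal      
Iris  | Engineering
Grace | Legal      
Grace | Engineering
Carol | Legal      
Eve   | Legal      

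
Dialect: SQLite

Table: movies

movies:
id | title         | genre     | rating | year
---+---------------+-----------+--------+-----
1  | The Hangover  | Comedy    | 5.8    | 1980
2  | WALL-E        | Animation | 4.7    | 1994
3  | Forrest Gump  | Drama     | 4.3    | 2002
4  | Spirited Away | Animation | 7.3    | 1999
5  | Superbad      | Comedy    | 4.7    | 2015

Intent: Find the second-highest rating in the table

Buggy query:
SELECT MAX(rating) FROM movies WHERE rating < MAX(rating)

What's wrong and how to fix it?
Bug: The inner MAX is an aggregate inside WHERE, which is not allowed

Fix: Compute the overall MAX in a subquery, then take MAX of rows below it

Corrected query:
SELECT MAX(rating) FROM movies WHERE rating < (SELECT MAX(rating) FROM movies)

Result:
MAX(rating)
-----------
5.8        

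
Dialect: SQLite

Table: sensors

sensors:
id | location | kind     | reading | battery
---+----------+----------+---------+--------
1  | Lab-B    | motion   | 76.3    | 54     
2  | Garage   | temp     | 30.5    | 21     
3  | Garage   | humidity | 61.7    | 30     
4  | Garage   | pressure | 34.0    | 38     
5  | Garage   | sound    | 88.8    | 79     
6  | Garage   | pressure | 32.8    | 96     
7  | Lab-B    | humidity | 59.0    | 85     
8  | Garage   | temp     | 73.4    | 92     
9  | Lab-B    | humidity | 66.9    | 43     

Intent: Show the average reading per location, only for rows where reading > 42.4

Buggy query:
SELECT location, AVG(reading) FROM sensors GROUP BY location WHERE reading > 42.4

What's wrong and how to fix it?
Bug: WHERE cannot follow GROUP BY

Fix: Place WHERE between FROM and GROUP BY

Corrected query:
SELECT location, AVG(reading) FROM sensors WHERE reading > 42.4 GROUP BY location

Result:
location | AVG(reading)
---------+-------------
Garage   | 74.633333   
Lab-B    | 67.4        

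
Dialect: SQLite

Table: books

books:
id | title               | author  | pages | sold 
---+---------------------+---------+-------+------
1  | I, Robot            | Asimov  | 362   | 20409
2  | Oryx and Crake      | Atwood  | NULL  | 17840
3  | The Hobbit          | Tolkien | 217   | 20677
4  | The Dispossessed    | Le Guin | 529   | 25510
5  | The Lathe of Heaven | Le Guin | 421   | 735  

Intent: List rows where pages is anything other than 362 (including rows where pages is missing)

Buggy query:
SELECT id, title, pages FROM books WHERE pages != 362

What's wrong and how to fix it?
Bug: 'pages != 362' is unknown when pages is NULL, so NULL rows are silently excluded

Fix: Add an explicit OR pages IS NULL to include the missing-value rows

Corrected query:
SELECT id, title, pages FROM books WHERE pages != 362 OR pages IS NULL

Result:
id | title               | pages
---+---------------------+------
2  | Oryx and Crake      | NULL 
3  | The Hobbit          | 217  
4  | The Dispossessed    | 529  
5  | The Lathe of Heaven | 421  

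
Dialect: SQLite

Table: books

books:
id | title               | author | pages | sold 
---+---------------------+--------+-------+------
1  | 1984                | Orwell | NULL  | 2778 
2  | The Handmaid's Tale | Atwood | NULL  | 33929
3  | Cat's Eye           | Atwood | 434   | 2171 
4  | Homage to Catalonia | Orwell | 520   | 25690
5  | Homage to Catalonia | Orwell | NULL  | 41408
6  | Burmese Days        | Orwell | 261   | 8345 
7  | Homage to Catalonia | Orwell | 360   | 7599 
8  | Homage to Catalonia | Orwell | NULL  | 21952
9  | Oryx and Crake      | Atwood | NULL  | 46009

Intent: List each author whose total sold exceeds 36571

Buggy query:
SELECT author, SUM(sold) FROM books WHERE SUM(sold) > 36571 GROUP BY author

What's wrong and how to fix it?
Bug: SUM(sold) is an aggregate, but WHERE filters rows before aggregation

Fix: Use HAVING (which filters groups after aggregation) instead of WHERE

Corrected query:
SELECT author, SUM(sold) FROM books GROUP BY author HAVING SUM(sold) > 36571

Result:
author | SUM(sold)
-------+----------
Atwood | 82109    
Orwell | 107772   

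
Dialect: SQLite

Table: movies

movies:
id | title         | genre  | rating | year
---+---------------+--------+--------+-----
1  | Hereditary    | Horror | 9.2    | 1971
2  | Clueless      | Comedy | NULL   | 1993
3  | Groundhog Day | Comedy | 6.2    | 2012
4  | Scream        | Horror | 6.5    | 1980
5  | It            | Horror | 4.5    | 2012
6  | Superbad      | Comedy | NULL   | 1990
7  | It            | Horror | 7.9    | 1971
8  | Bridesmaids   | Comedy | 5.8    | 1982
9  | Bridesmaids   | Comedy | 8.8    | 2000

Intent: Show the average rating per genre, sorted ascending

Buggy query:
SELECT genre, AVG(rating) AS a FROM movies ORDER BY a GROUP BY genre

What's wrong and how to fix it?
Bug: ORDER BY appears before GROUP BY; SQL clause order requires GROUP BY first

Fix: Reorder: SELECT … FROM … GROUP BY … ORDER BY …

Corrected query:
SELECT genre, AVG(rating) AS a FROM movies GROUP BY genre ORDER BY a

Result:
genre  | a       
-------+---------
Comedy | 6.933333
Horror | 7.025   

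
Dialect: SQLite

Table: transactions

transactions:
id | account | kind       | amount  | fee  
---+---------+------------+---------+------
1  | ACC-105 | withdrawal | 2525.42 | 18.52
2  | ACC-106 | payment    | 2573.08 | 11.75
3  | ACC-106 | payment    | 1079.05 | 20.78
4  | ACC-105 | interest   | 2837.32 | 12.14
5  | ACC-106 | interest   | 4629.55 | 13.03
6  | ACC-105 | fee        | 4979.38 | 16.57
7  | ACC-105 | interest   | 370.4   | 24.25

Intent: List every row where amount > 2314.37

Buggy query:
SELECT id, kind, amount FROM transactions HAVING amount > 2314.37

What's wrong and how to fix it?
Bug: This is a non-aggregate query (no GROUP BY, no aggregates), so in SQLite the HAVING clause is invalid here; a row-level condition belongs in WHERE

Fix: Use WHERE for row-level filtering

Corrected query:
SELECT id, kind, amount FROM transactions WHERE amount > 2314.37

Result:
id | kind       | amount 
---+------------+--------
1  | withdrawal | 2525.42
2  | payment    | 2573.08
4  | interest   | 2837.32
5  | interest   | 4629.55
6  | fee        | 4979.38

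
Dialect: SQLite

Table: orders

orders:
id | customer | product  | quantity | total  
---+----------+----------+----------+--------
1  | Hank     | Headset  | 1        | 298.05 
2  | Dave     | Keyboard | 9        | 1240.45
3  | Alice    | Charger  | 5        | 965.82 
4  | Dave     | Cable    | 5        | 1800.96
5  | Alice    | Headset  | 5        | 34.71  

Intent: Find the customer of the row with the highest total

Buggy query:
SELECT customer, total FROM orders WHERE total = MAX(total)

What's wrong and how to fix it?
Bug: MAX(total) is an aggregate and cannot be used directly in WHERE

Fix: Use a subquery: WHERE total = (SELECT MAX(total) FROM orders)

Corrected query:
SELECT customer, total FROM orders WHERE total = (SELECT MAX(total) FROM orders)

Result:
customer | total  
---------+--------
Dave     | 1800.96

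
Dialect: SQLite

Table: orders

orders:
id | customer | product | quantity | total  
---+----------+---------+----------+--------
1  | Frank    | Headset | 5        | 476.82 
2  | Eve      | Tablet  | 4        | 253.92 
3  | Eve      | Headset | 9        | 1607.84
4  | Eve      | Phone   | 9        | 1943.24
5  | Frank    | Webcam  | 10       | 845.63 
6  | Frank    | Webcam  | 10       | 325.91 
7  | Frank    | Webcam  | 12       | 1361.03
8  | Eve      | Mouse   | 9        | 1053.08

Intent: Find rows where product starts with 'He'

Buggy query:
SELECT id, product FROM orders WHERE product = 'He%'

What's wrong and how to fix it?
Bug: '=' compares the literal string including the % character; pattern matching needs LIKE

Fix: Replace '=' with LIKE so 'He%' is treated as a pattern

Corrected query:
SELECT id, product FROM orders WHERE product LIKE 'He%'

Result:
id | product
---+--------
1  | Headset
3  | Headset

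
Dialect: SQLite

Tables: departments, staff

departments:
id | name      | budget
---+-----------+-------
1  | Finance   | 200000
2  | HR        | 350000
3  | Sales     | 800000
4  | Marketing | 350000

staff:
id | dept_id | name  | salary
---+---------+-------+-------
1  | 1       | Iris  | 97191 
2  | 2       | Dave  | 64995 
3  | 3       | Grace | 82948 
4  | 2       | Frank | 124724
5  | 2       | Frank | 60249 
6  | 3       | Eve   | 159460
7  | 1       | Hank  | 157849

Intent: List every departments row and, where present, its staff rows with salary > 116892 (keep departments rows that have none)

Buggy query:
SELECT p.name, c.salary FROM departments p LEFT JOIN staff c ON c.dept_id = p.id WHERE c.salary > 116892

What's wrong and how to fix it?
Bug: Filtering c.salary in WHERE discards the NULL rows produced by LEFT JOIN, turning it into an inner join

Fix: Put 'c.salary > 116892' in the JOIN's ON clause instead of WHERE

Corrected query:
SELECT p.name, c.salary FROM departments p LEFT JOIN staff c ON c.dept_id = p.id AND c.salary > 116892

Result:
name      | salary
----------+-------
Finance   | 157849
HR        | 124724
Sales     | 159460
Marketing | NULL  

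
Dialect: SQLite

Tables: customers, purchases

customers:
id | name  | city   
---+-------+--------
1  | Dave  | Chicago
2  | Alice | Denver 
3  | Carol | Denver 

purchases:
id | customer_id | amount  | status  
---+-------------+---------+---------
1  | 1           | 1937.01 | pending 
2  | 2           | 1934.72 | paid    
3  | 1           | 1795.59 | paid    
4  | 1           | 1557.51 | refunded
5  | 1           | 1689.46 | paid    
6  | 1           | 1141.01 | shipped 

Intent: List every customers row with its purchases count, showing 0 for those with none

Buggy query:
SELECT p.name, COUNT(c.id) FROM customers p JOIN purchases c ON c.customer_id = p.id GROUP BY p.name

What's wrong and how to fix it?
Bug: An inner join excludes parents with zero children

Fix: Switch to LEFT JOIN to retain unmatched parent rows

Corrected query:
SELECT p.name, COUNT(c.id) FROM customers p LEFT JOIN purchases c ON c.customer_id = p.id GROUP BY p.name

Result:
name  | COUNT(c.id)
------+------------
Alice | 1          
Carol | 0          
Dave  | 5          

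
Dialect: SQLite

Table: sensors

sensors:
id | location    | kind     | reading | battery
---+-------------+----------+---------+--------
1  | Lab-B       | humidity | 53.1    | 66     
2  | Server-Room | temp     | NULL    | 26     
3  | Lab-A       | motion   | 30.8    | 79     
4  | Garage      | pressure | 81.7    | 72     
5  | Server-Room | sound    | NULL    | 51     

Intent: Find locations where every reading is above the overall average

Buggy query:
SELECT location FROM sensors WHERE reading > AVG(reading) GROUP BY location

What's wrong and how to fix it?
Bug: WHERE evaluates per row before aggregation, so AVG() is unavailable

Fix: Use a subquery for AVG and a HAVING MIN(...) filter so the condition holds for every row in the group

Corrected query:
SELECT location FROM sensors GROUP BY location HAVING MIN(reading) > (SELECT AVG(reading) FROM sensors)

Result:
location
--------
Garage  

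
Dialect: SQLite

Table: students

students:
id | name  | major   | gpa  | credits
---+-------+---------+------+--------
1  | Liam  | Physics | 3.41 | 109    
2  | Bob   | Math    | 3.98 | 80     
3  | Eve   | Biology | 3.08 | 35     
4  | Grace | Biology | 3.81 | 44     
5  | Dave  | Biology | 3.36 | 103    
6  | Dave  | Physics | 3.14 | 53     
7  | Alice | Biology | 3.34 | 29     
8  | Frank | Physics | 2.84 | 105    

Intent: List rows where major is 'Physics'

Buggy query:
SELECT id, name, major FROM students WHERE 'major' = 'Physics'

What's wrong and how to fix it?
Bug: 'major' in single quotes is a string literal, not the column; the comparison is literal-vs-literal and never true

Fix: Remove the quotes around the column name (or use double quotes for an identifier)

Corrected query:
SELECT id, name, major FROM students WHERE major = 'Physics'

Result:
id | name  | major  
---+-------+--------
1  | Liam  | Physics
6  | Dave  | Physics
8  | Frank | Physics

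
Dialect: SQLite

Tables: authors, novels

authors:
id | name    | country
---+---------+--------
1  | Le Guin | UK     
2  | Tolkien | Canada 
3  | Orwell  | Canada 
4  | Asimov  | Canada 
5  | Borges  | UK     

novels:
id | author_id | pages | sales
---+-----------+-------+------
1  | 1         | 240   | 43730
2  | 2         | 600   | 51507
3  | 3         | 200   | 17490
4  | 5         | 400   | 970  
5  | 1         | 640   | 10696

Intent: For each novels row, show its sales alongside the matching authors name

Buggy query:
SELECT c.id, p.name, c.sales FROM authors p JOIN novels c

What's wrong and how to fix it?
Bug: Missing join condition: each novels row is matched to all authors rows instead of just its own

Fix: Specify the join condition linking the foreign key to the parent id

Corrected query:
SELECT c.id, p.name, c.sales FROM authors p JOIN novels c ON c.author_id = p.id

Result:
id | name    | sales
---+---------+------
1  | Le Guin | 43730
2  | Tolkien | 51507
3  | Orwell  | 17490
4  | Borges  | 970  
5  | Le Guin | 10696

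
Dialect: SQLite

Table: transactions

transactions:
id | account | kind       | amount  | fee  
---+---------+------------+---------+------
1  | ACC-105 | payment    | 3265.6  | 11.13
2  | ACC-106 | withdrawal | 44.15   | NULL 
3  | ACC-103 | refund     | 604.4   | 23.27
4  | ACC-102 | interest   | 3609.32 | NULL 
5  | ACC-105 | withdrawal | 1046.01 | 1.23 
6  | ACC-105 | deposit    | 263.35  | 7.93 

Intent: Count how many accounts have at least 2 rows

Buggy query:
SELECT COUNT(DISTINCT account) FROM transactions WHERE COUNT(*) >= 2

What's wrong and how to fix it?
Bug: COUNT(*) cannot appear in WHERE; the per-group count doesn't exist yet

Fix: Group first with HAVING COUNT(*) >= 2, then COUNT the resulting groups

Corrected query:
SELECT COUNT(*) FROM (SELECT account FROM transactions GROUP BY account HAVING COUNT(*) >= 2)

Result:
COUNT(*)
--------
1       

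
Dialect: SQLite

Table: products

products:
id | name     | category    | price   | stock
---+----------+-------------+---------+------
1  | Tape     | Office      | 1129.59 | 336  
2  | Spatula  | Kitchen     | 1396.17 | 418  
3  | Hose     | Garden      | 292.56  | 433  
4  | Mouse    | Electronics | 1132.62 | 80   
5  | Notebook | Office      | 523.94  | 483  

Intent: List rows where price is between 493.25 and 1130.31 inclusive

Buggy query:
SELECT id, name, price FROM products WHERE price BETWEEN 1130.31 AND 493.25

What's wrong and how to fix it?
Bug: BETWEEN expects the lower bound first; with 1130.31 AND 493.25 the range is empty

Fix: Swap the bounds so the smaller value comes first

Corrected query:
SELECT id, name, price FROM products WHERE price BETWEEN 493.25 AND 1130.31

Result:
id | name     | price  
---+----------+--------
1  | Tape     | 1129.59
5  | Notebook | 523.94 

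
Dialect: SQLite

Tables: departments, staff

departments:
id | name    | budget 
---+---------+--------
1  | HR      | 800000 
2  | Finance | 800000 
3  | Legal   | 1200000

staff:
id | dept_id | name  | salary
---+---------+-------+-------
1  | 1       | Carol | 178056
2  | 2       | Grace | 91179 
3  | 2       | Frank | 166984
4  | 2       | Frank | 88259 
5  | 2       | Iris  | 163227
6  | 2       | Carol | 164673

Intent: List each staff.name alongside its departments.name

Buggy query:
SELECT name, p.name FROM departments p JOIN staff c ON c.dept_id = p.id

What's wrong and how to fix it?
Bug: 'name' exists in both joined tables, so the database can't tell which one is meant

Fix: Qualify the column with its table alias (c.name)

Corrected query:
SELECT c.name, p.name FROM departments p JOIN staff c ON c.dept_id = p.id

Result:
name  | name   
------+--------
Carol | HR     
Grace | Finance
Frank | Finance
Frank | Finance
Iris  | Finance
Carol | Finance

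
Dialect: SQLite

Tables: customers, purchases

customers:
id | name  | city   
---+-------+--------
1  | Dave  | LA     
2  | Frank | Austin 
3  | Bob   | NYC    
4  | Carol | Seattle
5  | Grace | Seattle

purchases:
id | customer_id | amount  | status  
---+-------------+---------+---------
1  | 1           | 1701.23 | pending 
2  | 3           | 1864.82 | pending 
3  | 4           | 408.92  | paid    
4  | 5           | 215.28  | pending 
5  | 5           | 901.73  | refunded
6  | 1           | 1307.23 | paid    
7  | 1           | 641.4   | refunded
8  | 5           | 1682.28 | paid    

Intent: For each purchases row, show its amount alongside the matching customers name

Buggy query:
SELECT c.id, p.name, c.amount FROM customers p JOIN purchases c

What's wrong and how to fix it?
Bug: JOIN with no ON clause produces a cartesian product; every purchases row pairs with every customers row

Fix: Specify the join condition linking the foreign key to the parent id

Corrected query:
SELECT c.id, p.name, c.amount FROM customers p JOIN purchases c ON c.customer_id = p.id

Result:
id | name  | amount 
---+-------+--------
1  | Dave  | 1701.23
2  | Bob   | 1864.82
3  | Carol | 408.92 
4  | Grace | 215.28 
5  | Grace | 901.73 
6  | Dave  | 1307.23
7  | Dave  | 641.4  
8  | Grace | 1682.28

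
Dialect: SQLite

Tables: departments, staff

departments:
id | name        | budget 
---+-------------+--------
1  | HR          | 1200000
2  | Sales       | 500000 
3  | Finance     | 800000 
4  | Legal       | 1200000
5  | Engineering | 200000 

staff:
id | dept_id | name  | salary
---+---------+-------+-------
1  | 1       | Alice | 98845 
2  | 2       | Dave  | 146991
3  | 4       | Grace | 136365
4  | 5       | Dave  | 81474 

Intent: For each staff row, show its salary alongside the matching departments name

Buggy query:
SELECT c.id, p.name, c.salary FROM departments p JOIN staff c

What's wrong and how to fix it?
Bug: JOIN with no ON clause produces a cartesian product; every staff row pairs with every departments row

Fix: Specify the join condition linking the foreign key to the parent id

Corrected query:
SELECT c.id, p.name, c.salary FROM departments p JOIN staff c ON c.dept_id = p.id

Result:
id | name        | salary
---+-------------+-------
1  | HR          | 98845 
2  | Sales       | 146991
3  | Legal       | 136365
4  | Engineering | 81474 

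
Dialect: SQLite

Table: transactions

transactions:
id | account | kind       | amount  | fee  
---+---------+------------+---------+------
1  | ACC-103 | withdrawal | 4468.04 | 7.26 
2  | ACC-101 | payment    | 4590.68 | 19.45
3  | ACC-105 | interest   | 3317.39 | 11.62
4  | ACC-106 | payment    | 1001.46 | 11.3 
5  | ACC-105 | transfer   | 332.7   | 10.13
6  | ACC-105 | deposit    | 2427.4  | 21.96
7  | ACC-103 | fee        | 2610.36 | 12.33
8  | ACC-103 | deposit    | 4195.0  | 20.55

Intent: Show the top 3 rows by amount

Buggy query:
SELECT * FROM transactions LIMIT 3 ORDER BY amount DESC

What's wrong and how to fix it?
Bug: ORDER BY cannot follow LIMIT; LIMIT is the final clause

Fix: Sort with ORDER BY, then apply LIMIT

Corrected query:
SELECT * FROM transactions ORDER BY amount DESC LIMIT 3

Result:
id | account | kind       | amount  | fee  
---+---------+------------+---------+------
2  | ACC-101 | payment    | 4590.68 | 19.45
1  | ACC-103 | withdrawal | 4468.04 | 7.26 
8  | ACC-103 | deposit    | 4195    | 20.55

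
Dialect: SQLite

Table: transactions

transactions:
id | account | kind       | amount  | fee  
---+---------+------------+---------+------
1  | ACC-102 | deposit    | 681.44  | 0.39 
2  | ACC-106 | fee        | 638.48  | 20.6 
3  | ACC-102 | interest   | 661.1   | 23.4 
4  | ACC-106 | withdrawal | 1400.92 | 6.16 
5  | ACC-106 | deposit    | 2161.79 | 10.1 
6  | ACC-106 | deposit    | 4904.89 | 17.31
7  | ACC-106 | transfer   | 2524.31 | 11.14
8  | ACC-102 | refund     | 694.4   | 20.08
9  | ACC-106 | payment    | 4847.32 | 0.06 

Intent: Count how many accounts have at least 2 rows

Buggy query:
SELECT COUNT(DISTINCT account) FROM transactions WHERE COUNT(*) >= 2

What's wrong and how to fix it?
Bug: COUNT(*) cannot appear in WHERE; the per-group count doesn't exist yet

Fix: Group first with HAVING COUNT(*) >= 2, then COUNT the resulting groups

Corrected query:
SELECT COUNT(*) FROM (SELECT account FROM transactions GROUP BY account HAVING COUNT(*) >= 2)

Result:
COUNT(*)
--------
2       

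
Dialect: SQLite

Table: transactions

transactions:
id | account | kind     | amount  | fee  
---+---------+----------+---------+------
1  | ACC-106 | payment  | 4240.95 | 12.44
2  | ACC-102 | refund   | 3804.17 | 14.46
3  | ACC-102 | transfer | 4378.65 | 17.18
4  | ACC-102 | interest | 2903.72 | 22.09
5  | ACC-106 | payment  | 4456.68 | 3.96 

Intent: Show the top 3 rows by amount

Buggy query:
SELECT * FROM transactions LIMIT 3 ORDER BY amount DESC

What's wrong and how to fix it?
Bug: ORDER BY cannot follow LIMIT; LIMIT is the final clause

Fix: Sort with ORDER BY, then apply LIMIT

Corrected query:
SELECT * FROM transactions ORDER BY amount DESC LIMIT 3

Result:
id | account | kind     | amount  | fee  
---+---------+----------+---------+------
5  | ACC-106 | payment  | 4456.68 | 3.96 
3  | ACC-102 | transfer | 4378.65 | 17.18
1  | ACC-106 | payment  | 4240.95 | 12.44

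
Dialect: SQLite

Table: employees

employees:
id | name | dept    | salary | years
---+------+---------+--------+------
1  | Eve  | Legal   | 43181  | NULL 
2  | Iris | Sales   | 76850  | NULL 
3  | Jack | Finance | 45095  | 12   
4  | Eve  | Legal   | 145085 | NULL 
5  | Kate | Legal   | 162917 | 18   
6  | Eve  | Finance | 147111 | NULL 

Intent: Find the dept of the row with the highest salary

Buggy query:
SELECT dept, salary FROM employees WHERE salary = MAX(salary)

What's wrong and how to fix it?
Bug: MAX(salary) is an aggregate and cannot be used directly in WHERE

Fix: Wrap MAX in a scalar subquery so WHERE compares against a single value

Corrected query:
SELECT dept, salary FROM employees WHERE salary = (SELECT MAX(salary) FROM employees)

Result:
dept  | salary
------+-------
Legal | 162917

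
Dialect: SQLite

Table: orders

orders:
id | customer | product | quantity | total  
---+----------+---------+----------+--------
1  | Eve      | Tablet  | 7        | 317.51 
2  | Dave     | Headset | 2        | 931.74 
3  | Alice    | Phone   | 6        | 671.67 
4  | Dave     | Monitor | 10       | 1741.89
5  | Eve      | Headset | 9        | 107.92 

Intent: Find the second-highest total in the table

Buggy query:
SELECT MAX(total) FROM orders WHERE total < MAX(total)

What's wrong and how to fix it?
Bug: MAX(total) on the right of the comparison is an aggregate-in-WHERE error

Fix: Compute the overall MAX in a subquery, then take MAX of rows below it

Corrected query:
SELECT MAX(total) FROM orders WHERE total < (SELECT MAX(total) FROM orders)

Result:
MAX(total)
----------
931.74    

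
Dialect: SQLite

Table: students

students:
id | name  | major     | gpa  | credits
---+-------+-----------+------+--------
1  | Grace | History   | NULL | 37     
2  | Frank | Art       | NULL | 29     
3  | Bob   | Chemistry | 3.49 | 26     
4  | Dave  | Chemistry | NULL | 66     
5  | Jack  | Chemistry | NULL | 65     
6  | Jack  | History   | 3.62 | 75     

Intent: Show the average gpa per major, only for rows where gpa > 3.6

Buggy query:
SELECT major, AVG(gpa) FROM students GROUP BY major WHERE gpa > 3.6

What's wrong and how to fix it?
Bug: WHERE cannot follow GROUP BY

Fix: Place WHERE between FROM and GROUP BY

Corrected query:
SELECT major, AVG(gpa) FROM students WHERE gpa > 3.6 GROUP BY major

Result:
major   | AVG(gpa)
--------+---------
History | 3.62    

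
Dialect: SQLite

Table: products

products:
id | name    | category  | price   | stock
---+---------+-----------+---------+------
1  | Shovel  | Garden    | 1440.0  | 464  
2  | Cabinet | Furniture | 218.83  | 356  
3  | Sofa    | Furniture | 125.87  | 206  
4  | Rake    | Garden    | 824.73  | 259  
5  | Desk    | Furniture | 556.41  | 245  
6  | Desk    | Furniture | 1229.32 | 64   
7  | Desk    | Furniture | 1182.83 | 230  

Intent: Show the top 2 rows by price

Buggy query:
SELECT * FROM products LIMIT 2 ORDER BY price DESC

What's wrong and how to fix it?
Bug: ORDER BY cannot follow LIMIT; LIMIT is the final clause

Fix: Sort with ORDER BY, then apply LIMIT

Corrected query:
SELECT * FROM products ORDER BY price DESC LIMIT 2

Result:
id | name   | category  | price   | stock
---+--------+-----------+---------+------
1  | Shovel | Garden    | 1440    | 464  
6  | Desk   | Furniture | 1229.32 | 64   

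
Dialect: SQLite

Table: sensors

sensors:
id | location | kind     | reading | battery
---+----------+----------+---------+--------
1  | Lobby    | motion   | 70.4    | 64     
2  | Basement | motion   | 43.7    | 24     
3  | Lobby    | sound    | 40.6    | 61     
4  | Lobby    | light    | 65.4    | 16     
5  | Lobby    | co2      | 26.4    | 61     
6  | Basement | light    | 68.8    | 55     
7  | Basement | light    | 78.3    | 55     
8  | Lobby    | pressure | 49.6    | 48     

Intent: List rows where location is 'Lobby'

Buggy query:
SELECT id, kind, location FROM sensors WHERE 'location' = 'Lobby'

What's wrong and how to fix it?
Bug: Single quotes denote string literals in SQL; the column name is being compared as a constant string

Fix: Reference the column as location without single quotes

Corrected query:
SELECT id, kind, location FROM sensors WHERE location = 'Lobby'

Result:
id | kind     | location
---+----------+---------
1  | motion   | Lobby   
3  | sound    | Lobby   
4  | light    | Lobby   
5  | co2      | Lobby   
8  | pressure | Lobby   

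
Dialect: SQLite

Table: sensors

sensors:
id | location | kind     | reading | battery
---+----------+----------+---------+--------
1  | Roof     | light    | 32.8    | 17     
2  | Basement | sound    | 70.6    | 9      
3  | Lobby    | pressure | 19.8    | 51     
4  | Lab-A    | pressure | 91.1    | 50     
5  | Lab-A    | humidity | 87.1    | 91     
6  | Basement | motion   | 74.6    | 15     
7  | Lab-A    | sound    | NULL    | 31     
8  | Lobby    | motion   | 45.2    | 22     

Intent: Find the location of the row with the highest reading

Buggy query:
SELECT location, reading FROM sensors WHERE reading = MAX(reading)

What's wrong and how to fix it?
Bug: MAX(reading) is an aggregate and cannot be used directly in WHERE

Fix: Wrap MAX in a scalar subquery so WHERE compares against a single value

Corrected query:
SELECT location, reading FROM sensors WHERE reading = (SELECT MAX(reading) FROM sensors)

Result:
location | reading
---------+--------
Lab-A    | 91.1   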